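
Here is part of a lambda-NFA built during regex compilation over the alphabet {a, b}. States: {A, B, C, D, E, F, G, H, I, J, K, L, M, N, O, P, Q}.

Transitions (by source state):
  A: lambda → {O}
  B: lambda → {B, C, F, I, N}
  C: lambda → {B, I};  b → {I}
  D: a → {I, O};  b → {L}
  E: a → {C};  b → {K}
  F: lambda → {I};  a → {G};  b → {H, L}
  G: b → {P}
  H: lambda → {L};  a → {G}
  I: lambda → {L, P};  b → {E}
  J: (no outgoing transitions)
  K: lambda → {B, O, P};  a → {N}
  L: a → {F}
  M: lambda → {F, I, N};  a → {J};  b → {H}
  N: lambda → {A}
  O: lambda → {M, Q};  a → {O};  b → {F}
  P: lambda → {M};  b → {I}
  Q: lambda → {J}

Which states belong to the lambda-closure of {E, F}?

Start with {E, F}.
From F via lambda: add I.
From I via lambda: add L, P.
From P via lambda: add M.
From M via lambda: add N.
From N via lambda: add A.
From A via lambda: add O.
From O via lambda: add Q.
From Q via lambda: add J.
No new states can be added; the closed set is {A, E, F, I, J, L, M, N, O, P, Q}.

{A, E, F, I, J, L, M, N, O, P, Q}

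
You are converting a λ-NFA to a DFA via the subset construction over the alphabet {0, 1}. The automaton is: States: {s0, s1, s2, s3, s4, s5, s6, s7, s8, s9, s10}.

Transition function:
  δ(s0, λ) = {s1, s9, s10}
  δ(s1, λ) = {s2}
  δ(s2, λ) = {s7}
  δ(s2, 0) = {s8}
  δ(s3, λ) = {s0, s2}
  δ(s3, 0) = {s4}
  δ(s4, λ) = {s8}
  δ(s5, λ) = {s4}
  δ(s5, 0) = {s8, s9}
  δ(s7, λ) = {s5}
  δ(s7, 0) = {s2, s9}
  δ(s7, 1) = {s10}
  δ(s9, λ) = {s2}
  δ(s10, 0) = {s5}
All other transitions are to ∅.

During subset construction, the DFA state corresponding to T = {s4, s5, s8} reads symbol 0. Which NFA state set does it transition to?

s5 on 0 → {s8, s9}.
No 0-transition from s4, s8.
Union after reading 0: {s8, s9}.
Now take the λ-closure:
From s9 via λ: add s2.
From s2 via λ: add s7.
From s7 via λ: add s5.
From s5 via λ: add s4.
No new states can be added; the closed set is {s2, s4, s5, s7, s8, s9}.

{s2, s4, s5, s7, s8, s9}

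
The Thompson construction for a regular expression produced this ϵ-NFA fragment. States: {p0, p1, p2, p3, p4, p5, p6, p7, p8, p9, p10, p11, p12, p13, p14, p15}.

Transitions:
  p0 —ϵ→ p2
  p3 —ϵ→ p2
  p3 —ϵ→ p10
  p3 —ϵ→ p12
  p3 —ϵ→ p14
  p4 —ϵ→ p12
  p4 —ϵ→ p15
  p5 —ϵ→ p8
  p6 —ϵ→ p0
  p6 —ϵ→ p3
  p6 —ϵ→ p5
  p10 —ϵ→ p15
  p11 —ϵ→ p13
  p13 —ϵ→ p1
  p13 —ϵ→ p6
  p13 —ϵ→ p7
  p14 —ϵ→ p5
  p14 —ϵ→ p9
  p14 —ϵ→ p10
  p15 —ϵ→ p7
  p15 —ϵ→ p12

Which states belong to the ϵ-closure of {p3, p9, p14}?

{p2, p3, p5, p7, p8, p9, p10, p12, p14, p15}

Start with {p3, p9, p14}.
From p3 via ϵ: add p2, p10, p12.
From p14 via ϵ: add p5.
From p5 via ϵ: add p8.
From p10 via ϵ: add p15.
From p15 via ϵ: add p7.
No new states can be added; the closed set is {p2, p3, p5, p7, p8, p9, p10, p12, p14, p15}.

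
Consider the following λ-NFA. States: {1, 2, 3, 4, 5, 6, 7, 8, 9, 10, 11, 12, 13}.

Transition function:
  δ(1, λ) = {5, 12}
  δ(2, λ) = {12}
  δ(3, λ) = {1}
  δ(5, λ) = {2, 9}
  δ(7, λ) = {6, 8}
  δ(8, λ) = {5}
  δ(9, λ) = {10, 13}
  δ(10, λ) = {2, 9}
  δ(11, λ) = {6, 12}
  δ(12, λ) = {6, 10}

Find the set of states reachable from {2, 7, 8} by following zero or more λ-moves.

Start with {2, 7, 8}.
From 2 via λ: add 12.
From 7 via λ: add 6.
From 8 via λ: add 5.
From 5 via λ: add 9.
From 12 via λ: add 10.
From 9 via λ: add 13.
No new states can be added; the closed set is {2, 5, 6, 7, 8, 9, 10, 12, 13}.

{2, 5, 6, 7, 8, 9, 10, 12, 13}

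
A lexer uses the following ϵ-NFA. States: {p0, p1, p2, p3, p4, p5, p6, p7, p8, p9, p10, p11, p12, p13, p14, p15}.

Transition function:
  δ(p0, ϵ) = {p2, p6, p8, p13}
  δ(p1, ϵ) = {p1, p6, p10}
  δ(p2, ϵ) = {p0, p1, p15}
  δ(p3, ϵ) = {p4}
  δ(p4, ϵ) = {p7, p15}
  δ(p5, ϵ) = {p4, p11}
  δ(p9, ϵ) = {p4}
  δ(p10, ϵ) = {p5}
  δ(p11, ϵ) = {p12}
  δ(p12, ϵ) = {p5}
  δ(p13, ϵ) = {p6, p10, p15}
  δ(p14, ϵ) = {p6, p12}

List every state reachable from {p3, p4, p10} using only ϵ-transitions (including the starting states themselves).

Start with {p3, p4, p10}.
From p4 via ϵ: add p7, p15.
From p10 via ϵ: add p5.
From p5 via ϵ: add p11.
From p11 via ϵ: add p12.
No new states can be added; the closed set is {p3, p4, p5, p7, p10, p11, p12, p15}.

{p3, p4, p5, p7, p10, p11, p12, p15}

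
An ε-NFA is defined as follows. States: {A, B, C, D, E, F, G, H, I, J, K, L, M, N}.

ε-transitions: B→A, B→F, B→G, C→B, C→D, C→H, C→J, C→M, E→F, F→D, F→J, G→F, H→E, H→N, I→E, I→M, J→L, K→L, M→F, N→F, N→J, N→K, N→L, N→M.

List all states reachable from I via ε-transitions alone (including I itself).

{D, E, F, I, J, L, M}

Start with {I}.
From I via ε: add E, M.
From E via ε: add F.
From F via ε: add D, J.
From J via ε: add L.
No new states can be added; the closed set is {D, E, F, I, J, L, M}.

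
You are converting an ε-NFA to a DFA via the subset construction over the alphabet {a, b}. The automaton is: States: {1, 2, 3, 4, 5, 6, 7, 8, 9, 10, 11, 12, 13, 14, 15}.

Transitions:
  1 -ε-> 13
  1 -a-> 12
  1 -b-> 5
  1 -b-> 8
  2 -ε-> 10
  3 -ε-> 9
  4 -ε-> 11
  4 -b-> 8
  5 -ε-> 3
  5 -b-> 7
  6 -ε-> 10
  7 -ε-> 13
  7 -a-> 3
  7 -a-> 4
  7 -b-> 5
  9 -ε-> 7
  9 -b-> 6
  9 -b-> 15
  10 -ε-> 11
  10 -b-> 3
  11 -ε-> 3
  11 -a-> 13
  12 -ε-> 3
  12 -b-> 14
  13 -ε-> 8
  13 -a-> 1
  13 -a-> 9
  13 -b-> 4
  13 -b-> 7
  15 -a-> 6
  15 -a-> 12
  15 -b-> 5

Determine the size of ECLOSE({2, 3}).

Start with {2, 3}.
From 2 via ε: add 10.
From 3 via ε: add 9.
From 9 via ε: add 7.
From 10 via ε: add 11.
From 7 via ε: add 13.
From 13 via ε: add 8.
ε-closure = {2, 3, 7, 8, 9, 10, 11, 13}, which has 8 states.

8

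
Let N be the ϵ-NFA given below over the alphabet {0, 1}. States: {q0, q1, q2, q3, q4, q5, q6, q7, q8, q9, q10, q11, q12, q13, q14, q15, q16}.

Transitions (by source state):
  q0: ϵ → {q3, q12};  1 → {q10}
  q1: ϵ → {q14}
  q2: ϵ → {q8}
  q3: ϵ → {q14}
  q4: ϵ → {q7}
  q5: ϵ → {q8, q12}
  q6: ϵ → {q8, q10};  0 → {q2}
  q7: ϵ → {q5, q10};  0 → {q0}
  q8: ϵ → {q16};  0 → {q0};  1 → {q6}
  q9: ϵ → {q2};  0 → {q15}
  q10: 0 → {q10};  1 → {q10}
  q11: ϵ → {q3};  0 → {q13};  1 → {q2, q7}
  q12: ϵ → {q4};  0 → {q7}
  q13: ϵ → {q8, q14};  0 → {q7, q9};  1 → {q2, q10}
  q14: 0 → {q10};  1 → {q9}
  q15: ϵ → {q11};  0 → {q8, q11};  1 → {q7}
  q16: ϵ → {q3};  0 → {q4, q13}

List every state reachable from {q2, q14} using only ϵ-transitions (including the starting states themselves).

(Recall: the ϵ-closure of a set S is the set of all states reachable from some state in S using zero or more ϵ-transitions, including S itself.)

{q2, q3, q8, q14, q16}

Start with {q2, q14}.
From q2 via ϵ: add q8.
From q8 via ϵ: add q16.
From q16 via ϵ: add q3.
No new states can be added; the closed set is {q2, q3, q8, q14, q16}.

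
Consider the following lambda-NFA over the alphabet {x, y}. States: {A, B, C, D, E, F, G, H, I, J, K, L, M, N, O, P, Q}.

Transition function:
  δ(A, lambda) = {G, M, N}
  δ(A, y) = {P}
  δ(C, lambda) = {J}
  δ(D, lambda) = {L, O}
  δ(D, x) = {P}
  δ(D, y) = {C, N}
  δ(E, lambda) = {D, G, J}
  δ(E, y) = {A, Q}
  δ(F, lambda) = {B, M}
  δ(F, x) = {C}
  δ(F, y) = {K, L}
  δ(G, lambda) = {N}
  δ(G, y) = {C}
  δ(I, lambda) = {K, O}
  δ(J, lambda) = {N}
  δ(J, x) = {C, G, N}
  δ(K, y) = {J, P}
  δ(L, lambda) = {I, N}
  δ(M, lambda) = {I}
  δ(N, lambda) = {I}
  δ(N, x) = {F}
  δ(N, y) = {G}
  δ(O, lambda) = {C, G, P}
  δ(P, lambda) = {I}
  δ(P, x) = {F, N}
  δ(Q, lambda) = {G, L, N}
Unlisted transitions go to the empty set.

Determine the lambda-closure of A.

{A, C, G, I, J, K, M, N, O, P}

Start with {A}.
From A via lambda: add G, M, N.
From M via lambda: add I.
From I via lambda: add K, O.
From O via lambda: add C, P.
From C via lambda: add J.
No new states can be added; the closed set is {A, C, G, I, J, K, M, N, O, P}.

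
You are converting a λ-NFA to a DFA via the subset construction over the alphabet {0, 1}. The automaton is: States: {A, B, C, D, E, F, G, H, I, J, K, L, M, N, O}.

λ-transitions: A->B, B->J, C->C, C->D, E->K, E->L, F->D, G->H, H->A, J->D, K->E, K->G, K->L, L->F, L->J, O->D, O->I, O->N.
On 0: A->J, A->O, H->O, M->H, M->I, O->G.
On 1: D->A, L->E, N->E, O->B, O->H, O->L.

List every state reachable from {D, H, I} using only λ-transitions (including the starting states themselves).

{A, B, D, H, I, J}

Start with {D, H, I}.
From H via λ: add A.
From A via λ: add B.
From B via λ: add J.
No new states can be added; the closed set is {A, B, D, H, I, J}.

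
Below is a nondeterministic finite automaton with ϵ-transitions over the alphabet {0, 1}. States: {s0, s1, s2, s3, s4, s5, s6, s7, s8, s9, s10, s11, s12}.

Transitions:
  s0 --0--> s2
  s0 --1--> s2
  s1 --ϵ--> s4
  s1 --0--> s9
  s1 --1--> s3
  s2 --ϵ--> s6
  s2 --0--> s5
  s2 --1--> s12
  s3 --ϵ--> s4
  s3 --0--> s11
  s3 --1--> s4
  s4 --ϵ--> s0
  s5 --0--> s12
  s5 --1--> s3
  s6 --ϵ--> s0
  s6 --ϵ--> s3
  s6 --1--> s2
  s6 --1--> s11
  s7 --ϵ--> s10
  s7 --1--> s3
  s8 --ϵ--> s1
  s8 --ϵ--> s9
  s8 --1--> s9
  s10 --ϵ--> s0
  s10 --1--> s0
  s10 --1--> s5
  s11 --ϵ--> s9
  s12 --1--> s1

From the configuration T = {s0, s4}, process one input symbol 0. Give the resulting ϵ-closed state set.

s0 on 0 → {s2}.
No 0-transition from s4.
Union after reading 0: {s2}.
Now take the ϵ-closure:
From s2 via ϵ: add s6.
From s6 via ϵ: add s0, s3.
From s3 via ϵ: add s4.
No new states can be added; the closed set is {s0, s2, s3, s4, s6}.

{s0, s2, s3, s4, s6}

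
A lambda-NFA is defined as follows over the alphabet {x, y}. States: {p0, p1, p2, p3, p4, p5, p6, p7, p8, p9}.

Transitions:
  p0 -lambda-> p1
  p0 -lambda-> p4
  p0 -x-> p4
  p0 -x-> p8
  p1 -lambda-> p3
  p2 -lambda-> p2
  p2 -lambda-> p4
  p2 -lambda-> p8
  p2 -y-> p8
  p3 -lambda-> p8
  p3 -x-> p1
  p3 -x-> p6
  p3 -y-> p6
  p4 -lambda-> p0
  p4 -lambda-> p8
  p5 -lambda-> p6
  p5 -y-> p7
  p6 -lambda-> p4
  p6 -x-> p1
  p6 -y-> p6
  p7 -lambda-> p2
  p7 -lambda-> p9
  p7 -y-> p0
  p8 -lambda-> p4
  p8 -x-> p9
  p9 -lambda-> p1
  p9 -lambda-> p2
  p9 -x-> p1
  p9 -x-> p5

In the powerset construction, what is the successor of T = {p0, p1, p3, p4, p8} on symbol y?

{p0, p1, p3, p4, p6, p8}

p3 on y → {p6}.
No y-transition from p0, p1, p4, p8.
Union after reading y: {p6}.
Now take the lambda-closure:
From p6 via lambda: add p4.
From p4 via lambda: add p0, p8.
From p0 via lambda: add p1.
From p1 via lambda: add p3.
No new states can be added; the closed set is {p0, p1, p3, p4, p6, p8}.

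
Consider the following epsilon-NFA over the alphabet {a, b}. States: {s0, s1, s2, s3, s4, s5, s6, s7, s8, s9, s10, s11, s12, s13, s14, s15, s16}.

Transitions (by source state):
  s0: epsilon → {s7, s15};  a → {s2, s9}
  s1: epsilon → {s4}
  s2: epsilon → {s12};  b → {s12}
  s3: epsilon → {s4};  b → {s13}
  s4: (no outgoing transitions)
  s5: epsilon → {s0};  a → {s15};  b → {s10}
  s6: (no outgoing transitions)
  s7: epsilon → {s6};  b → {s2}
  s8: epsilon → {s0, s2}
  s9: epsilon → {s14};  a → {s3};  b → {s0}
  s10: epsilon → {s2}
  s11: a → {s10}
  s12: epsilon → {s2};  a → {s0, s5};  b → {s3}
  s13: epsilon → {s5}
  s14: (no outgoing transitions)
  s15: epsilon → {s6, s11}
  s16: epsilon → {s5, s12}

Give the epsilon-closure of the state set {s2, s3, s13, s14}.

{s0, s2, s3, s4, s5, s6, s7, s11, s12, s13, s14, s15}

Start with {s2, s3, s13, s14}.
From s2 via epsilon: add s12.
From s3 via epsilon: add s4.
From s13 via epsilon: add s5.
From s5 via epsilon: add s0.
From s0 via epsilon: add s7, s15.
From s7 via epsilon: add s6.
From s15 via epsilon: add s11.
No new states can be added; the closed set is {s0, s2, s3, s4, s5, s6, s7, s11, s12, s13, s14, s15}.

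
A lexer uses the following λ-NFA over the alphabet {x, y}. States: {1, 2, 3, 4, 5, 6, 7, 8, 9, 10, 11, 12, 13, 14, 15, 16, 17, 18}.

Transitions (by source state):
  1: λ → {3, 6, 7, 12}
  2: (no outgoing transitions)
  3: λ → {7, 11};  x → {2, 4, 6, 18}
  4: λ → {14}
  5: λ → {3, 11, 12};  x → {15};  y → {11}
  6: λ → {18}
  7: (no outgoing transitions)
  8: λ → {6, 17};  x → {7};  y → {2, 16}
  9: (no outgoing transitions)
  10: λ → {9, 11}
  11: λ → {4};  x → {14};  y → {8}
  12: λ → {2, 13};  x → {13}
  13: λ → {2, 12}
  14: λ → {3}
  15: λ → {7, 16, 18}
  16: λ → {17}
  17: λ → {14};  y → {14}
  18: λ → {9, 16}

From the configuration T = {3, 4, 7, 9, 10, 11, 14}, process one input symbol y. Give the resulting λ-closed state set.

11 on y → {8}.
No y-transition from 3, 4, 7, 9, 10, 14.
Union after reading y: {8}.
Now take the λ-closure:
From 8 via λ: add 6, 17.
From 6 via λ: add 18.
From 17 via λ: add 14.
From 14 via λ: add 3.
From 18 via λ: add 9, 16.
From 3 via λ: add 7, 11.
From 11 via λ: add 4.
No new states can be added; the closed set is {3, 4, 6, 7, 8, 9, 11, 14, 16, 17, 18}.

{3, 4, 6, 7, 8, 9, 11, 14, 16, 17, 18}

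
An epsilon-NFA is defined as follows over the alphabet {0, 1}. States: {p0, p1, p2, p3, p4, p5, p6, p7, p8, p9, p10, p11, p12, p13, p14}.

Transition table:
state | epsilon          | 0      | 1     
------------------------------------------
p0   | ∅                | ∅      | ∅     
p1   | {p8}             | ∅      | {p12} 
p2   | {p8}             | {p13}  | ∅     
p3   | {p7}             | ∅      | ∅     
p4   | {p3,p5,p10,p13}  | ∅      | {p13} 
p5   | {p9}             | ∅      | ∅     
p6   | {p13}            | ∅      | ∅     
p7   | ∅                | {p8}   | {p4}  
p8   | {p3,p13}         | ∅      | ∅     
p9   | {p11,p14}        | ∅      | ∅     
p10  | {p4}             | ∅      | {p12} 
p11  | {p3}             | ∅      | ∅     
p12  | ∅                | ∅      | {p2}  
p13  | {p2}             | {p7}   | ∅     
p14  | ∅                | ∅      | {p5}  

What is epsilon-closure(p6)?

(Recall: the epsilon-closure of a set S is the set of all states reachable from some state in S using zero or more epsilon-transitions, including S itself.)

Start with {p6}.
From p6 via epsilon: add p13.
From p13 via epsilon: add p2.
From p2 via epsilon: add p8.
From p8 via epsilon: add p3.
From p3 via epsilon: add p7.
No new states can be added; the closed set is {p2, p3, p6, p7, p8, p13}.

{p2, p3, p6, p7, p8, p13}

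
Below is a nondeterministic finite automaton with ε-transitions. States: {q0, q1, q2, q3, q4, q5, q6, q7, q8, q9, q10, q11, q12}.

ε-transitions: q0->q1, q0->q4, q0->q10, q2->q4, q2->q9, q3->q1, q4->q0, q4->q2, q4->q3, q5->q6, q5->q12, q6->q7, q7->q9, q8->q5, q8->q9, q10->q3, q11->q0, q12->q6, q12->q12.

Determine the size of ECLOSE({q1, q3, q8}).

Start with {q1, q3, q8}.
From q8 via ε: add q5, q9.
From q5 via ε: add q6, q12.
From q6 via ε: add q7.
ε-closure = {q1, q3, q5, q6, q7, q8, q9, q12}, which has 8 states.

8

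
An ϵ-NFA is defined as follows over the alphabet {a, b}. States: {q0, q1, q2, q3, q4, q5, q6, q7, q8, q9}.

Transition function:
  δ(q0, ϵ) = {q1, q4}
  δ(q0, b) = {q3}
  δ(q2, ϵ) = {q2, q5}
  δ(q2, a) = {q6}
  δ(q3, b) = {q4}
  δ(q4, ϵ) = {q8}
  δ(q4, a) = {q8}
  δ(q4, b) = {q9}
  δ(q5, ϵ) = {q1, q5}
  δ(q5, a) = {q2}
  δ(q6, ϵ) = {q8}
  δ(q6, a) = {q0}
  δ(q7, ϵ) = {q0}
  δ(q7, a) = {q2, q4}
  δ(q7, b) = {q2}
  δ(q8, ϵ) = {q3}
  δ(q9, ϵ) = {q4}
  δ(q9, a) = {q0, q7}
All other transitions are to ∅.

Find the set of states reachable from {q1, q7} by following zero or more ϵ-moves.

{q0, q1, q3, q4, q7, q8}

Start with {q1, q7}.
From q7 via ϵ: add q0.
From q0 via ϵ: add q4.
From q4 via ϵ: add q8.
From q8 via ϵ: add q3.
No new states can be added; the closed set is {q0, q1, q3, q4, q7, q8}.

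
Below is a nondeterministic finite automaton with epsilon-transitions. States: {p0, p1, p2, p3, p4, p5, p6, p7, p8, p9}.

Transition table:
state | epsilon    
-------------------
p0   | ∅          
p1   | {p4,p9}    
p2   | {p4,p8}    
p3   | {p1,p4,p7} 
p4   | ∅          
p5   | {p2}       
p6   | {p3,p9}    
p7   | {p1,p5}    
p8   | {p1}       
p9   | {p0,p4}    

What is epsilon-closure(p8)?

Start with {p8}.
From p8 via epsilon: add p1.
From p1 via epsilon: add p4, p9.
From p9 via epsilon: add p0.
No new states can be added; the closed set is {p0, p1, p4, p8, p9}.

{p0, p1, p4, p8, p9}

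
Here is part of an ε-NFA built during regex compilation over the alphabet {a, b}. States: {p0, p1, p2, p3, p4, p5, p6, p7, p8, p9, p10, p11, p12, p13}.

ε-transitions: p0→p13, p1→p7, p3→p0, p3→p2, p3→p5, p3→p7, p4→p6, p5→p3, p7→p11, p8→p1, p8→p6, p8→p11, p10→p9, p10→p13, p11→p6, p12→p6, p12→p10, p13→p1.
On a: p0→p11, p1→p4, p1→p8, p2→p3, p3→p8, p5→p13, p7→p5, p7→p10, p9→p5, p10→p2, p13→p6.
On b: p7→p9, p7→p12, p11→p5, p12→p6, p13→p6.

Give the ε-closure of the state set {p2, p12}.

{p1, p2, p6, p7, p9, p10, p11, p12, p13}

Start with {p2, p12}.
From p12 via ε: add p6, p10.
From p10 via ε: add p9, p13.
From p13 via ε: add p1.
From p1 via ε: add p7.
From p7 via ε: add p11.
No new states can be added; the closed set is {p1, p2, p6, p7, p9, p10, p11, p12, p13}.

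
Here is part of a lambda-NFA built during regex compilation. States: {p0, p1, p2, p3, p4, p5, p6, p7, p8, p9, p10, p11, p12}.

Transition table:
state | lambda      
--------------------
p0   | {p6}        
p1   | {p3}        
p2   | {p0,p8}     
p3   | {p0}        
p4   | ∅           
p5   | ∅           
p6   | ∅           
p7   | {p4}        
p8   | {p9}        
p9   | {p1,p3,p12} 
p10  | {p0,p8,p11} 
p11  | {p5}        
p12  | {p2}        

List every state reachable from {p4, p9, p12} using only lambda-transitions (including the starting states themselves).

{p0, p1, p2, p3, p4, p6, p8, p9, p12}

Start with {p4, p9, p12}.
From p9 via lambda: add p1, p3.
From p12 via lambda: add p2.
From p2 via lambda: add p0, p8.
From p0 via lambda: add p6.
No new states can be added; the closed set is {p0, p1, p2, p3, p4, p6, p8, p9, p12}.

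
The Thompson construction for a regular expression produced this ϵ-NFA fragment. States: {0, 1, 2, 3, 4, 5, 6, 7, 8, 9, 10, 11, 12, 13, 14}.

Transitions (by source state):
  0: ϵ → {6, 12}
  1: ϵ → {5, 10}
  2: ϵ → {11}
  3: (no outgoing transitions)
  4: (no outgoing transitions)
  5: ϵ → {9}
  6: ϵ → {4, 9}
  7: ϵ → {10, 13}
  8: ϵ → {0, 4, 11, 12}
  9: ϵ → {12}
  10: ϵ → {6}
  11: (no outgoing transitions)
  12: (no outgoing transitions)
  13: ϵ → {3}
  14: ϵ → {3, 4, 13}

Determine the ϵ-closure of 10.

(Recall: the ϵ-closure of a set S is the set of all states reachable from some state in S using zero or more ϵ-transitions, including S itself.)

{4, 6, 9, 10, 12}

Start with {10}.
From 10 via ϵ: add 6.
From 6 via ϵ: add 4, 9.
From 9 via ϵ: add 12.
No new states can be added; the closed set is {4, 6, 9, 10, 12}.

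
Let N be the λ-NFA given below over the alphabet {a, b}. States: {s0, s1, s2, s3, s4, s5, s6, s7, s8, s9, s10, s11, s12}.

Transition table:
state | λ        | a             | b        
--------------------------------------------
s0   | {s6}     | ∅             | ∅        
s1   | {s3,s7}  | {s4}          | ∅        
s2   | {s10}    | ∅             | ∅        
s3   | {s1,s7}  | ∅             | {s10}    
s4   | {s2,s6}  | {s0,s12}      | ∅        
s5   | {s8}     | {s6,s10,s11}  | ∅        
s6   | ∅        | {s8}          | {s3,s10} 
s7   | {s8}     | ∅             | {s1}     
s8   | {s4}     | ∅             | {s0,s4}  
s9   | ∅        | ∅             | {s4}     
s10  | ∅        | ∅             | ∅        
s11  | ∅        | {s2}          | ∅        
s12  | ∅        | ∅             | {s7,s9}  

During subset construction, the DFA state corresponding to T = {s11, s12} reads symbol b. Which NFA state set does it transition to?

{s2, s4, s6, s7, s8, s9, s10}

s12 on b → {s7, s9}.
No b-transition from s11.
Union after reading b: {s7, s9}.
Now take the λ-closure:
From s7 via λ: add s8.
From s8 via λ: add s4.
From s4 via λ: add s2, s6.
From s2 via λ: add s10.
No new states can be added; the closed set is {s2, s4, s6, s7, s8, s9, s10}.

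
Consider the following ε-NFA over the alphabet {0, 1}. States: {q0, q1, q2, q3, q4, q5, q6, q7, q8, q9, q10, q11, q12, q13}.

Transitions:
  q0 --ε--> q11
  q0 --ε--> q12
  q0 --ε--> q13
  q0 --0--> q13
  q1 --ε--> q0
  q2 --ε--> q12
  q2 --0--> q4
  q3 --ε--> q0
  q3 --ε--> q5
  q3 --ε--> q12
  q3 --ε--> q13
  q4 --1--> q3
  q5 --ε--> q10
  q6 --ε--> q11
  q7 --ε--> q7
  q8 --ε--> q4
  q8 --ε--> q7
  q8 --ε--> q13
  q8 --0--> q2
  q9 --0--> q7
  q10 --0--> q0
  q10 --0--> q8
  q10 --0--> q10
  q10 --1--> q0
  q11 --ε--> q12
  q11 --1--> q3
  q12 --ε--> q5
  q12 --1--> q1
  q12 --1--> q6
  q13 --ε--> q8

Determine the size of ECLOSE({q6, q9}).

Start with {q6, q9}.
From q6 via ε: add q11.
From q11 via ε: add q12.
From q12 via ε: add q5.
From q5 via ε: add q10.
ε-closure = {q5, q6, q9, q10, q11, q12}, which has 6 states.

6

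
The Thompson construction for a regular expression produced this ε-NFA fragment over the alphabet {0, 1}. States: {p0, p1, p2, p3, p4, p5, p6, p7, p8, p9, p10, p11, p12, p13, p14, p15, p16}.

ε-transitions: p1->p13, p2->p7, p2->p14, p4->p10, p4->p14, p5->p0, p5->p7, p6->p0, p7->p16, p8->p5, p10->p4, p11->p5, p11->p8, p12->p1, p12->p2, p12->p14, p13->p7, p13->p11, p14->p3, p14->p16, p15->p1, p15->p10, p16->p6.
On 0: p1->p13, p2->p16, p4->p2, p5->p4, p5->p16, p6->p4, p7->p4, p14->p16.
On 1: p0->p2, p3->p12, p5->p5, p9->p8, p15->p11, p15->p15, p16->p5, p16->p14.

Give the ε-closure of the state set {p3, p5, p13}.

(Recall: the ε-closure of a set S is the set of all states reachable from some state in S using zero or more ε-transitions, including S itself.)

Start with {p3, p5, p13}.
From p5 via ε: add p0, p7.
From p13 via ε: add p11.
From p7 via ε: add p16.
From p11 via ε: add p8.
From p16 via ε: add p6.
No new states can be added; the closed set is {p0, p3, p5, p6, p7, p8, p11, p13, p16}.

{p0, p3, p5, p6, p7, p8, p11, p13, p16}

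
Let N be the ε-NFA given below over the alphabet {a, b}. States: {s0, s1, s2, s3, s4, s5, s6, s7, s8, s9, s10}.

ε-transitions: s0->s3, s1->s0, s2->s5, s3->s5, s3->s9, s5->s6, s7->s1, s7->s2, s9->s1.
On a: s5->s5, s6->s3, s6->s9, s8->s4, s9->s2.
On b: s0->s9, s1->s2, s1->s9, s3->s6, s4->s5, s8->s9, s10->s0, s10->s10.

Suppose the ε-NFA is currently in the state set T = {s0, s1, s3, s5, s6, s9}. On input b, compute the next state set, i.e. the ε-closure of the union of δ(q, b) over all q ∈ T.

s0 on b → {s9}.
s1 on b → {s2, s9}.
s3 on b → {s6}.
No b-transition from s5, s6, s9.
Union after reading b: {s2, s6, s9}.
Now take the ε-closure:
From s2 via ε: add s5.
From s9 via ε: add s1.
From s1 via ε: add s0.
From s0 via ε: add s3.
No new states can be added; the closed set is {s0, s1, s2, s3, s5, s6, s9}.

{s0, s1, s2, s3, s5, s6, s9}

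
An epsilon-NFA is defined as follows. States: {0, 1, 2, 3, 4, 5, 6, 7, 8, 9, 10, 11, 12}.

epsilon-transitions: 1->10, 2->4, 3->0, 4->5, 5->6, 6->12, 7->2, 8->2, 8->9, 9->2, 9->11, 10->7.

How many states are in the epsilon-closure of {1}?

8

Start with {1}.
From 1 via epsilon: add 10.
From 10 via epsilon: add 7.
From 7 via epsilon: add 2.
From 2 via epsilon: add 4.
From 4 via epsilon: add 5.
From 5 via epsilon: add 6.
From 6 via epsilon: add 12.
epsilon-closure = {1, 2, 4, 5, 6, 7, 10, 12}, which has 8 states.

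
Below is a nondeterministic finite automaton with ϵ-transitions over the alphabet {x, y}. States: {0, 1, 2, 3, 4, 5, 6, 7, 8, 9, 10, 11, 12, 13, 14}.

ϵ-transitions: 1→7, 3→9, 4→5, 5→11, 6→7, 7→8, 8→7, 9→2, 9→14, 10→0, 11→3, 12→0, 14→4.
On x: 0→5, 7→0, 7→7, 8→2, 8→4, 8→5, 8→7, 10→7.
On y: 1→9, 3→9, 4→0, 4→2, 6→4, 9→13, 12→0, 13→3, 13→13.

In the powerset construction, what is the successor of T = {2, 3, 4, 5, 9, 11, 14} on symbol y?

{0, 2, 3, 4, 5, 9, 11, 13, 14}

3 on y → {9}.
4 on y → {0, 2}.
9 on y → {13}.
No y-transition from 2, 5, 11, 14.
Union after reading y: {0, 2, 9, 13}.
Now take the ϵ-closure:
From 9 via ϵ: add 14.
From 14 via ϵ: add 4.
From 4 via ϵ: add 5.
From 5 via ϵ: add 11.
From 11 via ϵ: add 3.
No new states can be added; the closed set is {0, 2, 3, 4, 5, 9, 11, 13, 14}.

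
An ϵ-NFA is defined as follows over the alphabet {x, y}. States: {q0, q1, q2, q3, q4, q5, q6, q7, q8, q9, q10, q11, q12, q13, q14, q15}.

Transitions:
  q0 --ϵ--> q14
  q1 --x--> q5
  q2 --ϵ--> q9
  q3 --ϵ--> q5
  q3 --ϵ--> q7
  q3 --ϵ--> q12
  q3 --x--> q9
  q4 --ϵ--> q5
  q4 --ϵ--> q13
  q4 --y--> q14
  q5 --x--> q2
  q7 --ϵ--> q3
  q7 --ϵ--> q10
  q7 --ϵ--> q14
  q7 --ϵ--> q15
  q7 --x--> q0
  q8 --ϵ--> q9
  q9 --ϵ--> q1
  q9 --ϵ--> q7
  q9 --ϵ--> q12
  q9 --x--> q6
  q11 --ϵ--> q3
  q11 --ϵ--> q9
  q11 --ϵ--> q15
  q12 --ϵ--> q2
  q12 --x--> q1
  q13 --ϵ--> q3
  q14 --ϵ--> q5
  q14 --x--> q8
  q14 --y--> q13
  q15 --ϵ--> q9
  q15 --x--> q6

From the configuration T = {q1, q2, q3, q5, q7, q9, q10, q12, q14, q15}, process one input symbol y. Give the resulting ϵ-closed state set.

{q1, q2, q3, q5, q7, q9, q10, q12, q13, q14, q15}

q14 on y → {q13}.
No y-transition from q1, q2, q3, q5, q7, q9, q10, q12, q15.
Union after reading y: {q13}.
Now take the ϵ-closure:
From q13 via ϵ: add q3.
From q3 via ϵ: add q5, q7, q12.
From q7 via ϵ: add q10, q14, q15.
From q12 via ϵ: add q2.
From q2 via ϵ: add q9.
From q9 via ϵ: add q1.
No new states can be added; the closed set is {q1, q2, q3, q5, q7, q9, q10, q12, q13, q14, q15}.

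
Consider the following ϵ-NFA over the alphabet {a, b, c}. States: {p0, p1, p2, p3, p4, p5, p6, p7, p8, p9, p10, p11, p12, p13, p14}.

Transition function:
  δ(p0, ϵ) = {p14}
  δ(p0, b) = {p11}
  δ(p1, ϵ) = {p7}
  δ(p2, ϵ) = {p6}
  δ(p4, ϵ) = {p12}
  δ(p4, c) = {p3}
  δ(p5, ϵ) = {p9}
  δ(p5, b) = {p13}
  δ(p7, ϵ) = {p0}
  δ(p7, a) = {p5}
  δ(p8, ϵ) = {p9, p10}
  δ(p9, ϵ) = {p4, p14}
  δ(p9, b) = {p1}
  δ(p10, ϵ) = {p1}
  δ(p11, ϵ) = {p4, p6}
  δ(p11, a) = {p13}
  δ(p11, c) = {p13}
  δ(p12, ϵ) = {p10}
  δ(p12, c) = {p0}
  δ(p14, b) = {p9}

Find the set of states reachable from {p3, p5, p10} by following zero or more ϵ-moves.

Start with {p3, p5, p10}.
From p5 via ϵ: add p9.
From p10 via ϵ: add p1.
From p1 via ϵ: add p7.
From p9 via ϵ: add p4, p14.
From p4 via ϵ: add p12.
From p7 via ϵ: add p0.
No new states can be added; the closed set is {p0, p1, p3, p4, p5, p7, p9, p10, p12, p14}.

{p0, p1, p3, p4, p5, p7, p9, p10, p12, p14}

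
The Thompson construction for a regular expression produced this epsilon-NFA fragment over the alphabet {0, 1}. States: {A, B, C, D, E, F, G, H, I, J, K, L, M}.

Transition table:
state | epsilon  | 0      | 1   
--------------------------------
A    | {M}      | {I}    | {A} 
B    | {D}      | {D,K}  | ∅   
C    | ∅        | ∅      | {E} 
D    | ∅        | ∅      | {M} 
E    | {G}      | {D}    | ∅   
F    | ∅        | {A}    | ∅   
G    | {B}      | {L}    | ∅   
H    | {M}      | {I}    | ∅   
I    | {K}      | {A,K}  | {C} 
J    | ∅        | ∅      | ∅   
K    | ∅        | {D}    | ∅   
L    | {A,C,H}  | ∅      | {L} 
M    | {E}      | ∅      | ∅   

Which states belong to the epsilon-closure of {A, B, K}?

Start with {A, B, K}.
From A via epsilon: add M.
From B via epsilon: add D.
From M via epsilon: add E.
From E via epsilon: add G.
No new states can be added; the closed set is {A, B, D, E, G, K, M}.

{A, B, D, E, G, K, M}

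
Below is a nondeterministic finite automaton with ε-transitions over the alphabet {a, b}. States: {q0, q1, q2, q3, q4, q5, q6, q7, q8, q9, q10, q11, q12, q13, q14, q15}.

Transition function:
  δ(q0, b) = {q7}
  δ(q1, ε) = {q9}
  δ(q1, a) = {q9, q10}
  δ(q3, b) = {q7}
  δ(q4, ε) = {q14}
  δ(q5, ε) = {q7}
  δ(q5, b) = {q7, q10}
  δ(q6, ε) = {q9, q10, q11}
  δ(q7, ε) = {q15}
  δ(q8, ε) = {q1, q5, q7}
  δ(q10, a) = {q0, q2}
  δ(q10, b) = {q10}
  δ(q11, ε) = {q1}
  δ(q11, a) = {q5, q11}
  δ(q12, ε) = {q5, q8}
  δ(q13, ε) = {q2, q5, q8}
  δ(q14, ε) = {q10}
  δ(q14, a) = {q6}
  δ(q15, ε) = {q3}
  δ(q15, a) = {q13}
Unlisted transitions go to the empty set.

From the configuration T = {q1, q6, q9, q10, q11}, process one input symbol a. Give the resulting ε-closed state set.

q1 on a → {q9, q10}.
q10 on a → {q0, q2}.
q11 on a → {q5, q11}.
No a-transition from q6, q9.
Union after reading a: {q0, q2, q5, q9, q10, q11}.
Now take the ε-closure:
From q5 via ε: add q7.
From q11 via ε: add q1.
From q7 via ε: add q15.
From q15 via ε: add q3.
No new states can be added; the closed set is {q0, q1, q2, q3, q5, q7, q9, q10, q11, q15}.

{q0, q1, q2, q3, q5, q7, q9, q10, q11, q15}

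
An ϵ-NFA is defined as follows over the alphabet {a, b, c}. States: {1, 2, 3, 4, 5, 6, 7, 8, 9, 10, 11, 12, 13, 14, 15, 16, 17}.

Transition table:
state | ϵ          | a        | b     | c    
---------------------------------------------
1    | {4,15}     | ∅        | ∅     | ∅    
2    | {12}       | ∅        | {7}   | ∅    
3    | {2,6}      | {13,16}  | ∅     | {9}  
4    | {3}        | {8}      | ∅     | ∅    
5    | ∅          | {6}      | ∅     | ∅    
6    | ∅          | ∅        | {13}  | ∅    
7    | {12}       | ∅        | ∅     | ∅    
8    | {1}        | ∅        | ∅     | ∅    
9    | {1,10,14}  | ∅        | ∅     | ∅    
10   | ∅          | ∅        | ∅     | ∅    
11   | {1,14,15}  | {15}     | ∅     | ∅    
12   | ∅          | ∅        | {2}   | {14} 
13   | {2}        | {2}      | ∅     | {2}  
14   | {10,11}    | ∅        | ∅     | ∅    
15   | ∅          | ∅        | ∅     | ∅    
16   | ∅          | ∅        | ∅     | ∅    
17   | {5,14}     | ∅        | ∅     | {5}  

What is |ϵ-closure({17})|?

Start with {17}.
From 17 via ϵ: add 5, 14.
From 14 via ϵ: add 10, 11.
From 11 via ϵ: add 1, 15.
From 1 via ϵ: add 4.
From 4 via ϵ: add 3.
From 3 via ϵ: add 2, 6.
From 2 via ϵ: add 12.
ϵ-closure = {1, 2, 3, 4, 5, 6, 10, 11, 12, 14, 15, 17}, which has 12 states.

12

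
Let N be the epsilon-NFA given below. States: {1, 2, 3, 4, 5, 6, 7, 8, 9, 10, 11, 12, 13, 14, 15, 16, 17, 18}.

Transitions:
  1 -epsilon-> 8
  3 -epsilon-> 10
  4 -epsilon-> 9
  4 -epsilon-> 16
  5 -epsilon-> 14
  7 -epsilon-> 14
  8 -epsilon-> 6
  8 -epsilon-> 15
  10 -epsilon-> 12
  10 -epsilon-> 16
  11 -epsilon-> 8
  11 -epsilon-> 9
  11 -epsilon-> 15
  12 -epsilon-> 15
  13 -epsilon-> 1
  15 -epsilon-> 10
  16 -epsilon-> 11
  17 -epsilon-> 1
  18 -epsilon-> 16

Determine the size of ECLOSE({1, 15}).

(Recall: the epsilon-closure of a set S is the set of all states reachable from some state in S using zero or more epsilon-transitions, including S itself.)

Start with {1, 15}.
From 1 via epsilon: add 8.
From 15 via epsilon: add 10.
From 8 via epsilon: add 6.
From 10 via epsilon: add 12, 16.
From 16 via epsilon: add 11.
From 11 via epsilon: add 9.
epsilon-closure = {1, 6, 8, 9, 10, 11, 12, 15, 16}, which has 9 states.

9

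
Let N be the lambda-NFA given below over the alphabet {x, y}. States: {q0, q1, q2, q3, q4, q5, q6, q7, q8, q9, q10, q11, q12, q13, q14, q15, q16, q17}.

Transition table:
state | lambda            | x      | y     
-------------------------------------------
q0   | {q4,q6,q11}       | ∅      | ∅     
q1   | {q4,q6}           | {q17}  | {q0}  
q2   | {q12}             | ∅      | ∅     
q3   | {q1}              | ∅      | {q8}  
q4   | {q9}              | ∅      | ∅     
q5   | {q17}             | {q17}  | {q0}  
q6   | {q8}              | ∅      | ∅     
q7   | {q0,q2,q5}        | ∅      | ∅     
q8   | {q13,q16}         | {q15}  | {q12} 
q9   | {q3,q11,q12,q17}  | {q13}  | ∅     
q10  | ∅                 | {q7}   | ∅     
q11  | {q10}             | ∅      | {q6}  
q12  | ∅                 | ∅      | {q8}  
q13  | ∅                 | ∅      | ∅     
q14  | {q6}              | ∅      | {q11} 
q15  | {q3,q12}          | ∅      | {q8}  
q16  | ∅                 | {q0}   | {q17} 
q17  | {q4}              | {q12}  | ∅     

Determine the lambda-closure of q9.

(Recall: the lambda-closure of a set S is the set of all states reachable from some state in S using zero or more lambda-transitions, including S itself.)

{q1, q3, q4, q6, q8, q9, q10, q11, q12, q13, q16, q17}

Start with {q9}.
From q9 via lambda: add q3, q11, q12, q17.
From q3 via lambda: add q1.
From q11 via lambda: add q10.
From q17 via lambda: add q4.
From q1 via lambda: add q6.
From q6 via lambda: add q8.
From q8 via lambda: add q13, q16.
No new states can be added; the closed set is {q1, q3, q4, q6, q8, q9, q10, q11, q12, q13, q16, q17}.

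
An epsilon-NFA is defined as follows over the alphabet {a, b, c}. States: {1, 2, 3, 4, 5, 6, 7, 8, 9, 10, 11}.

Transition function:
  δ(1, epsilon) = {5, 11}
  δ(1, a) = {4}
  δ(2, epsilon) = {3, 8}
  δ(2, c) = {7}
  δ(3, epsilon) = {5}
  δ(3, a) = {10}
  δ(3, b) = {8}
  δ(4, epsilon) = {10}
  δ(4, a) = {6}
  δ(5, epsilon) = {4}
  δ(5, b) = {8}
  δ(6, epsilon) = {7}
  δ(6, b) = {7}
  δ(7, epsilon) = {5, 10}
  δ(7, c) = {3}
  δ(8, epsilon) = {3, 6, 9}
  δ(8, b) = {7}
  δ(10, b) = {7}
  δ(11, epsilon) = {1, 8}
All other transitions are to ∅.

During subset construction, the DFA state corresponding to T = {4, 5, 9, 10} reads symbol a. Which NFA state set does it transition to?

{4, 5, 6, 7, 10}

4 on a → {6}.
No a-transition from 5, 9, 10.
Union after reading a: {6}.
Now take the epsilon-closure:
From 6 via epsilon: add 7.
From 7 via epsilon: add 5, 10.
From 5 via epsilon: add 4.
No new states can be added; the closed set is {4, 5, 6, 7, 10}.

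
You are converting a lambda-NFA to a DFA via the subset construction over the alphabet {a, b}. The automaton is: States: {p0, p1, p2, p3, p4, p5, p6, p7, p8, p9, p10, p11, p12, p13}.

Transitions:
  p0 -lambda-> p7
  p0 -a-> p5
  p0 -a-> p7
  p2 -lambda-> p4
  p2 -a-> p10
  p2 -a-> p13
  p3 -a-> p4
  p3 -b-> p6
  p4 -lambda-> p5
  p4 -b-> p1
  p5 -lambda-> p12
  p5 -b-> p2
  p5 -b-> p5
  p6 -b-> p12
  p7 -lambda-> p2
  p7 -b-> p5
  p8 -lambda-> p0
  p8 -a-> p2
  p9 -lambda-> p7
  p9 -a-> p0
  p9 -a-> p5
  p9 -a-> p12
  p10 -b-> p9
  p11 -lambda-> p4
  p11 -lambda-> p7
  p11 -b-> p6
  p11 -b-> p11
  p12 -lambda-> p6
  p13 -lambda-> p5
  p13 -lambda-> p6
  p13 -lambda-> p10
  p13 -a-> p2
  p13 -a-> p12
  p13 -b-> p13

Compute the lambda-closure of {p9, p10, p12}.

Start with {p9, p10, p12}.
From p9 via lambda: add p7.
From p12 via lambda: add p6.
From p7 via lambda: add p2.
From p2 via lambda: add p4.
From p4 via lambda: add p5.
No new states can be added; the closed set is {p2, p4, p5, p6, p7, p9, p10, p12}.

{p2, p4, p5, p6, p7, p9, p10, p12}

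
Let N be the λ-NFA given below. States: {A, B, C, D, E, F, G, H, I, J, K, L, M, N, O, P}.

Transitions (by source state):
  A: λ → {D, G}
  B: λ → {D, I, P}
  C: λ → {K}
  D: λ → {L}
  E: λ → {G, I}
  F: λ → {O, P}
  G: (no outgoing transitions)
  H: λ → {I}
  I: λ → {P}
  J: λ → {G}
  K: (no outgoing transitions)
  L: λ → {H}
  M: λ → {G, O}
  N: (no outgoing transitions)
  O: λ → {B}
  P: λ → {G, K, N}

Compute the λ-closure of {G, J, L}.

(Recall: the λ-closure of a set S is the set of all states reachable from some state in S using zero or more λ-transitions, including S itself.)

Start with {G, J, L}.
From L via λ: add H.
From H via λ: add I.
From I via λ: add P.
From P via λ: add K, N.
No new states can be added; the closed set is {G, H, I, J, K, L, N, P}.

{G, H, I, J, K, L, N, P}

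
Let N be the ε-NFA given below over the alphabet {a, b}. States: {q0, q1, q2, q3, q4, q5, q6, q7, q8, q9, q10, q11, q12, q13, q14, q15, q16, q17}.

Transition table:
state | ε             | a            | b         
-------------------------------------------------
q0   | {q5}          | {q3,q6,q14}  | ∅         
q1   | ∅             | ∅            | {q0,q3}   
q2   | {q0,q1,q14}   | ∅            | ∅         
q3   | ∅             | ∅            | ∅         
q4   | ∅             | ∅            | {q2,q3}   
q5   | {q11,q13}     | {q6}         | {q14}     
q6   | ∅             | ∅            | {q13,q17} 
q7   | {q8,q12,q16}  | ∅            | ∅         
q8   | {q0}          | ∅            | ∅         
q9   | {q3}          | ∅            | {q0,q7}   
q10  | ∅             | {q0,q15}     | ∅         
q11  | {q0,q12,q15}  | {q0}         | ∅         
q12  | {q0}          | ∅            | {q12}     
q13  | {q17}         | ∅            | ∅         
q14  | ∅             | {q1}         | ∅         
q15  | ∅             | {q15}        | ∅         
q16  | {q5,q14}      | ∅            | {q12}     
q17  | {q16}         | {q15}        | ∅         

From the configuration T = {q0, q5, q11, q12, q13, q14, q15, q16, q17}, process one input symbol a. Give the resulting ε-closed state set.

{q0, q1, q3, q5, q6, q11, q12, q13, q14, q15, q16, q17}

q0 on a → {q3, q6, q14}.
q5 on a → {q6}.
q11 on a → {q0}.
q14 on a → {q1}.
q15 on a → {q15}.
q17 on a → {q15}.
No a-transition from q12, q13, q16.
Union after reading a: {q0, q1, q3, q6, q14, q15}.
Now take the ε-closure:
From q0 via ε: add q5.
From q5 via ε: add q11, q13.
From q11 via ε: add q12.
From q13 via ε: add q17.
From q17 via ε: add q16.
No new states can be added; the closed set is {q0, q1, q3, q5, q6, q11, q12, q13, q14, q15, q16, q17}.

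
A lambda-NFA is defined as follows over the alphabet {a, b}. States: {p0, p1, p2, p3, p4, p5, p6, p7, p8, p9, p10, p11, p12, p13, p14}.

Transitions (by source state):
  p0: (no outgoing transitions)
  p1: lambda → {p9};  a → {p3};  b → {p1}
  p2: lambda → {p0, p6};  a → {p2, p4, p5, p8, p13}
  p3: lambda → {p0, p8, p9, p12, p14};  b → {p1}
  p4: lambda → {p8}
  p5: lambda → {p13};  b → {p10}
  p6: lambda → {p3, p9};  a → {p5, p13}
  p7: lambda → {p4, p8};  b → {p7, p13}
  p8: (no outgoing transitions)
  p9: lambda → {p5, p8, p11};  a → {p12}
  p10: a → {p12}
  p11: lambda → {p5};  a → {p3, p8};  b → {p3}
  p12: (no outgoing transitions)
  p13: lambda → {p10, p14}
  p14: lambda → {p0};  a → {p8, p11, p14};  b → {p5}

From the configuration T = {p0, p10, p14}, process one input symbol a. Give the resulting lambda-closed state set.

{p0, p5, p8, p10, p11, p12, p13, p14}

p10 on a → {p12}.
p14 on a → {p8, p11, p14}.
No a-transition from p0.
Union after reading a: {p8, p11, p12, p14}.
Now take the lambda-closure:
From p11 via lambda: add p5.
From p14 via lambda: add p0.
From p5 via lambda: add p13.
From p13 via lambda: add p10.
No new states can be added; the closed set is {p0, p5, p8, p10, p11, p12, p13, p14}.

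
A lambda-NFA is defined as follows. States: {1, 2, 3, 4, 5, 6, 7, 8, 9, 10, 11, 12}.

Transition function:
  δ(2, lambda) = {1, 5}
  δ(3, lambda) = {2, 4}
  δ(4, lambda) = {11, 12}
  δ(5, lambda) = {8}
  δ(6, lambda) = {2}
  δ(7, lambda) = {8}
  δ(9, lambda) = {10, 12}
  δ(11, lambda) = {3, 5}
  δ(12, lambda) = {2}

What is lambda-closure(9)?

Start with {9}.
From 9 via lambda: add 10, 12.
From 12 via lambda: add 2.
From 2 via lambda: add 1, 5.
From 5 via lambda: add 8.
No new states can be added; the closed set is {1, 2, 5, 8, 9, 10, 12}.

{1, 2, 5, 8, 9, 10, 12}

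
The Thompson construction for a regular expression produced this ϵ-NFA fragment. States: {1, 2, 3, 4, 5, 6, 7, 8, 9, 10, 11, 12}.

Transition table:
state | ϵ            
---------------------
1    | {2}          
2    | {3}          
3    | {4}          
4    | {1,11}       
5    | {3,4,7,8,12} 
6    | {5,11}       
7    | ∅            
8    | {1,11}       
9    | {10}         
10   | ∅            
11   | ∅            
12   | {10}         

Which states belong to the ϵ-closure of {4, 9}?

Start with {4, 9}.
From 4 via ϵ: add 1, 11.
From 9 via ϵ: add 10.
From 1 via ϵ: add 2.
From 2 via ϵ: add 3.
No new states can be added; the closed set is {1, 2, 3, 4, 9, 10, 11}.

{1, 2, 3, 4, 9, 10, 11}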